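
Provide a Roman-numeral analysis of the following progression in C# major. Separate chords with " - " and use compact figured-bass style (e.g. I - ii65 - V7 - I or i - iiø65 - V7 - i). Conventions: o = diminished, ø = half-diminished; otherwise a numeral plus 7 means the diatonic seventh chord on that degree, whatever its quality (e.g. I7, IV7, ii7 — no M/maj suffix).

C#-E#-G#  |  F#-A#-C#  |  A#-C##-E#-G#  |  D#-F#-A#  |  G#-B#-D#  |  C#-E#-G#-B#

C#-E#-G#: major triad on C# = scale degree 1 → I.
F#-A#-C#: root F# is the subdominant; major triad there is IV.
A#-C##-E#-G# is the secondary dominant of ii (dominant seventh chord on A#): V7/ii.
D#-F#-A# has root D#, degree 2 in C# major, so ii.
G#-B#-D#: root G# is the dominant; major triad there is V.
C#-E#-G#-B# has root C#, degree 1 in C# major, so I7.

I - IV - V7/ii - ii - V - I7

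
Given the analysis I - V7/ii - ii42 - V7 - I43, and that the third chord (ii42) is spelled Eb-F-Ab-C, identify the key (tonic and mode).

Eb major

ii42 is given as Eb-F-Ab-C — a minor seventh chord with root F.
ii42 on F implies F is the supertonic; that puts the tonic at Eb, and the lowercase numeral fits major mode.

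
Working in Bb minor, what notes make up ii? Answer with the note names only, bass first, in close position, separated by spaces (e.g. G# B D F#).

C Eb G

Scale degree 2 in Bb minor is C; here the chord built on it is altered to a minor triad. ii is the minor supertonic, borrowed from the parallel major (the Dorian ii).
So the chord is C-Eb-G.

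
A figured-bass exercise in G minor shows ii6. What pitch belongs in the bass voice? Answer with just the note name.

C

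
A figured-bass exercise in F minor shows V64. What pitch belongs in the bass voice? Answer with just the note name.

G

V in F minor has root C; the chord is C-E-G.
The figure 64 means second inversion — the fifth is in the bass.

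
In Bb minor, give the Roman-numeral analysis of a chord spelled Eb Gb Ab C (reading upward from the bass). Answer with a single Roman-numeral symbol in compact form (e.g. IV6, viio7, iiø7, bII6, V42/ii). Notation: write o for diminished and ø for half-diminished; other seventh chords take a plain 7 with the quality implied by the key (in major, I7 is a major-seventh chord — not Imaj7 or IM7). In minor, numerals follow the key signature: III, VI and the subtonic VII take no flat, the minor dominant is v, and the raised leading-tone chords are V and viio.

VII43

Stacked in thirds the chord is Ab-C-Eb-Gb: a dominant seventh chord on Ab.
In Bb minor, Ab is the subtonic; the diatonic dominant seventh chord there is VII7.
With Eb in the bass the chord is in second inversion, so the figured bass is 43.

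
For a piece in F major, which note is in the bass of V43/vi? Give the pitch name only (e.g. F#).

The applied chord V43/vi is rooted on A: A-C#-E-G.
The figure 43 means second inversion — the fifth is in the bass.

E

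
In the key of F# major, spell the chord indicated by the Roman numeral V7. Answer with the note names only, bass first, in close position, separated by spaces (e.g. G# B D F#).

In F# major, the dominant is C#, and the diatonic chord built there is a dominant seventh chord.
Stacking thirds from C# gives C#-E#-G#-B.

C# E# G# B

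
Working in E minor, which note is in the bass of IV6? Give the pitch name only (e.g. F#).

IV in E minor has root A; the chord is A-C#-E.
The figure 6 means first inversion — the third is in the bass.

C#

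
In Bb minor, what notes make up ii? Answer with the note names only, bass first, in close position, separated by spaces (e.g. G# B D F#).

C Eb G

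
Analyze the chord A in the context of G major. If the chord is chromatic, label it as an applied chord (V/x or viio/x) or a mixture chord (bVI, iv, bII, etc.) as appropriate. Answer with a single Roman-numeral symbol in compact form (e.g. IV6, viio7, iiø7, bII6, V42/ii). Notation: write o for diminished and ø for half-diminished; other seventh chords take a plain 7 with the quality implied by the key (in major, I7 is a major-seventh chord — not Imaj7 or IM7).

The pitches A-C#-E form a major triad rooted on A.
A is not a diatonic chord root with this quality in G major, but it lies a perfect fifth above D (V), so the chord functions as an applied dominant of V.

V/V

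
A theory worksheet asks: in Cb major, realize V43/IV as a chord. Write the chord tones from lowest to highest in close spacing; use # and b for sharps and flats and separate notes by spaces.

Gb Bbb Cb Eb

The slash means an applied dominant: we want the dominant of IV. In Cb major, IV is Fb major, and its dominant is built on Cb.
Building a dominant seventh chord on Cb gives Cb-Eb-Gb-Bbb.
With the 43 figure the chord is in second inversion; from the bass Gb upward in close position it reads Gb-Bbb-Cb-Eb.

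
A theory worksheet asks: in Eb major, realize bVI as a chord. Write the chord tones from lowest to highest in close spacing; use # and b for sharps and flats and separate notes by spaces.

Scale degree 6 in Eb major is C; lowering it a half step gives Cb. bVI is a major triad on the lowered sixth degree, borrowed from the parallel minor.
So the chord is Cb-Eb-Gb, a major triad.

Cb Eb Gb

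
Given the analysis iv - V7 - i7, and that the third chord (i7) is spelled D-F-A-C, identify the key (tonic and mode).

D minor

The anchor chord is a minor seventh chord on D, labeled i7.
If D is scale degree 1 and the mode makes that degree carry a minor seventh chord, the tonic is D and the mode is minor.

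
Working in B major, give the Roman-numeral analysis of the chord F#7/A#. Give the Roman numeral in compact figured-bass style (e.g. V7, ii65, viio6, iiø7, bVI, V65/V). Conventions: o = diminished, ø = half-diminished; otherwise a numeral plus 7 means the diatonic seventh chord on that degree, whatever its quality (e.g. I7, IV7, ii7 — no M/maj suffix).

V65

Stacked in thirds the chord is F#-A#-C#-E: a dominant seventh chord on F#.
F# is scale degree 5 in B major, and a dominant seventh chord on that degree is written V7.
With A# in the bass the chord is in first inversion, so the figured bass is 65.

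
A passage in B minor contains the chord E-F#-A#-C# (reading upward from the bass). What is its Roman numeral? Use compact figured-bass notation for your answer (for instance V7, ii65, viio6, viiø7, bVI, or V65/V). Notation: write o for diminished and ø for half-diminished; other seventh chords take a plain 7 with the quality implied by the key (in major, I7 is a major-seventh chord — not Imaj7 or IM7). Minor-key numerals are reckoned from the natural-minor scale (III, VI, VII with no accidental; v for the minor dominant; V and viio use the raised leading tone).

Stacked in thirds the chord is F#-A#-C#-E: a dominant seventh chord on F#.
In B minor, F# is the dominant; the diatonic dominant seventh chord there is V7.
With E in the bass the chord is in third inversion, so the figured bass is 42.

V42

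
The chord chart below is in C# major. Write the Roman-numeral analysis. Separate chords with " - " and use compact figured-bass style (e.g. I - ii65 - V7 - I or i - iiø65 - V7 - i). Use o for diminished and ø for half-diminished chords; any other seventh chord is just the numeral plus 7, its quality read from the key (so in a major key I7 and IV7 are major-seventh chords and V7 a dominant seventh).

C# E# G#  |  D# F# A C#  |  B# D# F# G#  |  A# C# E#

C#-E#-G#: root C# is the tonic; major triad there is I.
D#-F#-A-C# is non-diatonic — iiø7, a mixture chord from C# minor.
B#-D#-F#-G#: dominant seventh chord on G# = scale degree 5 → V65.
A#-C#-E#: root A# is the submediant; minor triad there is vi.

I - iiø7 - V65 - vi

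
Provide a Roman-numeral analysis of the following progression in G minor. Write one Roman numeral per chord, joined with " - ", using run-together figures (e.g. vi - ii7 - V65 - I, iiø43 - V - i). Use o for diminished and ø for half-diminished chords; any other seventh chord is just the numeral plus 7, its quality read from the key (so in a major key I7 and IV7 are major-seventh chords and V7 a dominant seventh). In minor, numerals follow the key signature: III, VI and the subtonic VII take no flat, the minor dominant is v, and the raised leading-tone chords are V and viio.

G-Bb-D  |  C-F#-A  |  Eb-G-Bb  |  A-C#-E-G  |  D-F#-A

G-Bb-D has root G, degree 1 in G minor, so i.
C-F#-A has root F#, degree 7 in G minor, so viio64.
Eb-G-Bb: root Eb is the submediant; major triad there is VI.
A-C#-E-G is the secondary dominant of V (dominant seventh chord on A): V7/V.
D-F#-A: major triad on D = scale degree 5 → V.

i - viio64 - VI - V7/V - V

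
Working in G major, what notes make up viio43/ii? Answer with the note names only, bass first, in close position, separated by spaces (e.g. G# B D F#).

D F G# B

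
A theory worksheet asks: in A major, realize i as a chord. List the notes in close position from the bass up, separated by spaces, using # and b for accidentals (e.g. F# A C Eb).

Scale degree 1 in A major is A; here the chord built on it is altered to a minor triad. i is the minor tonic, borrowed from the parallel minor.
So the chord is A-C-E, a minor triad.

A C E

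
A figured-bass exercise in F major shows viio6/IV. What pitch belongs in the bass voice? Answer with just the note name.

C

The applied chord viio6/IV is rooted on A: A-C-Eb.
The figure 6 means first inversion — the third is in the bass.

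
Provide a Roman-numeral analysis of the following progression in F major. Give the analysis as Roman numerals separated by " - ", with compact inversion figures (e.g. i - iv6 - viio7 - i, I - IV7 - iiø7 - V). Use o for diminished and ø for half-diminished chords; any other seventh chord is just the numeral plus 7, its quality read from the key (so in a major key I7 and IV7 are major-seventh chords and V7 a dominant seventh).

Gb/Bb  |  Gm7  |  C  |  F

bII6 - ii7 - V - I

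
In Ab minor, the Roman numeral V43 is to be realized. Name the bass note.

V in Ab minor has root Eb; the chord is Eb-G-Bb-Db.
The figure 43 means second inversion — the fifth is in the bass.

Bb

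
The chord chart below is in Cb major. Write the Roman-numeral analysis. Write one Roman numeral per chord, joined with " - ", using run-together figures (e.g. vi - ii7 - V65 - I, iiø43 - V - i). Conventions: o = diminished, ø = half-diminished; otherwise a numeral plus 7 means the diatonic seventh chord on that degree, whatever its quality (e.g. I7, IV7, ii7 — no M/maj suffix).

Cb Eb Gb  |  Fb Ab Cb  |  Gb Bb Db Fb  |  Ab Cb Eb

I - IV - V7 - vi

Cb-Eb-Gb has root Cb, degree 1 in Cb major, so I.
Fb-Ab-Cb has root Fb, degree 4 in Cb major, so IV.
Gb-Bb-Db-Fb: root Gb is the dominant; dominant seventh chord there is V7.
Ab-Cb-Eb has root Ab, degree 6 in Cb major, so vi.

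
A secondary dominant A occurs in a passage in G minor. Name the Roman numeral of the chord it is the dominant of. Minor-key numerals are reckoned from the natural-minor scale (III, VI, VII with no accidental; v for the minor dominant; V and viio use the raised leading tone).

V

The chord is a major triad on A.
A dominant resolves down a perfect fifth: A → D. In G minor, D is scale degree 5, i.e. V.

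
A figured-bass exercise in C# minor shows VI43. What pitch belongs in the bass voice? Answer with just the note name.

E

VI in C# minor has root A; the chord is A-C#-E-G#.
The figure 43 means second inversion — the fifth is in the bass.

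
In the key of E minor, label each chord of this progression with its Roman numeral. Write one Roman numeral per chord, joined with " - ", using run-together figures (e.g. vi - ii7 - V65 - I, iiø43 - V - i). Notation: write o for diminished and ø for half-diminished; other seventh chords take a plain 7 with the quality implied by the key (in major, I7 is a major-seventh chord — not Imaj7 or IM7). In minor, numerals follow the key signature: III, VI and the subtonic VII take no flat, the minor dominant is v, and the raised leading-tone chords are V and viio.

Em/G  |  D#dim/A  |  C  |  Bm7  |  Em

i6 - viio64 - VI - v7 - i

Em/G: root E is the tonic; minor triad there is i6.
D#dim/A: diminished triad on D# = scale degree 7 → viio64.
C: major triad on C = scale degree 6 → VI.
Bm7: minor seventh chord on B = scale degree 5 → v7.
Em: minor triad on E = scale degree 1 → i.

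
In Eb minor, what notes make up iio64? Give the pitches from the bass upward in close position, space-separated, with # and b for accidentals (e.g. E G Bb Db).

The numeral's case and figure indicate a diminished triad. In Eb minor its root, scale degree 2, is F.
Stacking thirds from F gives F-Ab-Cb.
The figured bass 64 indicates second inversion, placing the fifth (Cb) in the bass: Cb-F-Ab.

Cb F Ab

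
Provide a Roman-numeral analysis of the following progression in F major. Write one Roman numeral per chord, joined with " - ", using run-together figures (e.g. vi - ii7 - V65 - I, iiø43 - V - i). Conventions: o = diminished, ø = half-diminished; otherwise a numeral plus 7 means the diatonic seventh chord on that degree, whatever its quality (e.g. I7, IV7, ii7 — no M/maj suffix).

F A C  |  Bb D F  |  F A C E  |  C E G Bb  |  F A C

I - IV - I7 - V7 - I

F-A-C: major triad on F = scale degree 1 → I.
Bb-D-F: root Bb is the subdominant; major triad there is IV.
F-A-C-E has root F, degree 1 in F major, so I7.
C-E-G-Bb: dominant seventh chord on C = scale degree 5 → V7.
F-A-C: root F is the tonic; major triad there is I.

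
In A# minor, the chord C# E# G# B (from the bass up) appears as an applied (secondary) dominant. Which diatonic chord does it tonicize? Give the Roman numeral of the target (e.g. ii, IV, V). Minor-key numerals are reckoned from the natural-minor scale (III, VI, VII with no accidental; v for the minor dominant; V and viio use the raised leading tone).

VI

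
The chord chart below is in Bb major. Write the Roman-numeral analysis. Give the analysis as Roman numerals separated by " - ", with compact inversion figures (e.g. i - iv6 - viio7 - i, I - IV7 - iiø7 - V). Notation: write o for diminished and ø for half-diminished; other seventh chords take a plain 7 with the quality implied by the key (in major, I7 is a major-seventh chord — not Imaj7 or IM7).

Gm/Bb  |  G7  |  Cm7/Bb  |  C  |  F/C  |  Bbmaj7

Gm/Bb: minor triad on G = scale degree 6 → vi6.
G7: a dominant seventh chord on G, the applied dominant of ii → V7/ii.
Cm7/Bb has root C, degree 2 in Bb major, so ii42.
C: chromatic; C is V of V, so V/V.
F/C has root F, degree 5 in Bb major, so V64.
Bbmaj7: major seventh chord on Bb = scale degree 1 → I7.

vi6 - V7/ii - ii42 - V/V - V64 - I7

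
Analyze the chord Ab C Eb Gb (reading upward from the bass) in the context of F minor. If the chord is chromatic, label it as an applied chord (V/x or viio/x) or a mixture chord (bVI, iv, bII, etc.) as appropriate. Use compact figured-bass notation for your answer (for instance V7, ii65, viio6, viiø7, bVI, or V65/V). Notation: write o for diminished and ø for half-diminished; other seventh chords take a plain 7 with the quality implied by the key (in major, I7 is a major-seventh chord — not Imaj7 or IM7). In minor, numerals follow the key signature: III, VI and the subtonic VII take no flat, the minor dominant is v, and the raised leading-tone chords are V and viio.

V7/VI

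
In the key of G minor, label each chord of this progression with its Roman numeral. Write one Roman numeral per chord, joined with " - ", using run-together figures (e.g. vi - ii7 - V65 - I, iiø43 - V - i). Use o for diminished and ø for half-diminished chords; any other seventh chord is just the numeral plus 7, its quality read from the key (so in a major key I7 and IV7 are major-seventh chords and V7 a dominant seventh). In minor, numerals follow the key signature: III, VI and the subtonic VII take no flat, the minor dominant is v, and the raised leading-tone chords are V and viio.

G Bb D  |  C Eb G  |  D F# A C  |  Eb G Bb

i - iv - V7 - VI

G-Bb-D has root G, degree 1 in G minor, so i.
C-Eb-G has root C, degree 4 in G minor, so iv.
D-F#-A-C: dominant seventh chord on D = scale degree 5 → V7.
Eb-G-Bb has root Eb, degree 6 in G minor, so VI.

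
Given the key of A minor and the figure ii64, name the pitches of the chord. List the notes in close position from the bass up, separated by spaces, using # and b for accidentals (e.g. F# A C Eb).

ii64 is the minor supertonic, borrowed from the parallel major (the Dorian ii). In A minor that root is B.
So the chord is B-D-F#.
The figured bass 64 indicates second inversion, placing the fifth (F#) in the bass: F#-B-D.

F# B D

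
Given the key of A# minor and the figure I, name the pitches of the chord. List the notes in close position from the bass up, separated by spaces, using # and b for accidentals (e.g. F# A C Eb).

A# C## E#

Scale degree 1 in A# minor is A#; here the chord built on it is altered to a major triad. I is the major tonic (Picardy third), borrowed from the parallel major.
So the chord is A#-C##-E#.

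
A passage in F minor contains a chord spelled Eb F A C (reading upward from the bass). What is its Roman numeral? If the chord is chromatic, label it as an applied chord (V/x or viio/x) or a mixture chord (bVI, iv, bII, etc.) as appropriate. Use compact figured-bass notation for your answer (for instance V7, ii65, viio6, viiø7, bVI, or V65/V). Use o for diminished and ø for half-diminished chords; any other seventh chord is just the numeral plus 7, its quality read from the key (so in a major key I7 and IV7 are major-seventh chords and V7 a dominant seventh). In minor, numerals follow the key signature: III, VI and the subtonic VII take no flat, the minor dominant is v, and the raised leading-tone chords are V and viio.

V42/iv

Stacked in thirds the chord is F-A-C-Eb: a dominant seventh chord on F.
F is not a diatonic chord root with this quality in F minor, but it lies a perfect fifth above Bb (iv), so the chord functions as an applied dominant of iv.
With Eb in the bass the chord is in third inversion, so the figured bass is 42.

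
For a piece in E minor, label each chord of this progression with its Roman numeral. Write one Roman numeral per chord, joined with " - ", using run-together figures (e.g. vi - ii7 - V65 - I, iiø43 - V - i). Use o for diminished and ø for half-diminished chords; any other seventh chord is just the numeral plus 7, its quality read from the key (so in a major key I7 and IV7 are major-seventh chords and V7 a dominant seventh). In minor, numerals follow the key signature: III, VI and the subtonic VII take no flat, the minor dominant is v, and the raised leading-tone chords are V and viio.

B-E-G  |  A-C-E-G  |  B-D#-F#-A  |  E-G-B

B-E-G: minor triad on E = scale degree 1 → i64.
A-C-E-G has root A, degree 4 in E minor, so iv7.
B-D#-F#-A has root B, degree 5 in E minor, so V7.
E-G-B has root E, degree 1 in E minor, so i.

i64 - iv7 - V7 - i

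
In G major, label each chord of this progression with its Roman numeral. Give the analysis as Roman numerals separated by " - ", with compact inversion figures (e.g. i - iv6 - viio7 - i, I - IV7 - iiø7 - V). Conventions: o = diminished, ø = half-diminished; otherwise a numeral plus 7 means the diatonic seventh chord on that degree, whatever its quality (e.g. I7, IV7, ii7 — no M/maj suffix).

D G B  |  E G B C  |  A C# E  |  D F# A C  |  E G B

I64 - IV65 - V/V - V7 - vi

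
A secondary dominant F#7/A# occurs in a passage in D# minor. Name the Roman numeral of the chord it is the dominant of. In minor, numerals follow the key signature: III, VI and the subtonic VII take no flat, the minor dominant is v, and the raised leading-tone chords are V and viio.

The chord is a dominant seventh chord on F#.
A dominant resolves down a perfect fifth: F# → B. In D# minor, B is scale degree 6, i.e. VI.

VI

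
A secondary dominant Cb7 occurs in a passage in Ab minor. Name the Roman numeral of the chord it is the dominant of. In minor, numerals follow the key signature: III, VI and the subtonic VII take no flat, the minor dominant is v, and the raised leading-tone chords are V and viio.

VI

The chord is a dominant seventh chord on Cb.
A dominant resolves down a perfect fifth: Cb → Fb. In Ab minor, Fb is scale degree 6, i.e. VI.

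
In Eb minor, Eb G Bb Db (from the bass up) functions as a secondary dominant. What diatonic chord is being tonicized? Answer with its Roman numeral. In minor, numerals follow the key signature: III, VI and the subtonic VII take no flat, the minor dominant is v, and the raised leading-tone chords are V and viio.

iv

The chord is a dominant seventh chord on Eb.
A dominant resolves down a perfect fifth: Eb → Ab. In Eb minor, Ab is scale degree 4, i.e. iv.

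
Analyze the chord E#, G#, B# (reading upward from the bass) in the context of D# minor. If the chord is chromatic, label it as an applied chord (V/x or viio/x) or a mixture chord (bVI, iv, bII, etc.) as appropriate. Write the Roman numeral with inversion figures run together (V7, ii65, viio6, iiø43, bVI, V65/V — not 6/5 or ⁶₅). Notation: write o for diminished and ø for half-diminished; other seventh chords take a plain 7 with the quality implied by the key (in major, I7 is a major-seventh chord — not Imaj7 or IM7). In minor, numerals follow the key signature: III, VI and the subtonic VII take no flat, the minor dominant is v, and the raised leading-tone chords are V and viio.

ii

The pitches E#-G#-B# form a minor triad rooted on E#.
E# is the second degree of D# minor. This is the minor supertonic, borrowed from the parallel major (the Dorian ii).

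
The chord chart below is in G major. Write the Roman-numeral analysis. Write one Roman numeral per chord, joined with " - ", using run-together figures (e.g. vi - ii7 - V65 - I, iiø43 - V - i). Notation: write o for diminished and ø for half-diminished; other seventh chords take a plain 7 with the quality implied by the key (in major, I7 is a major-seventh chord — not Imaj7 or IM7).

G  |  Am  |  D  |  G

I - ii - V - I

G: root G is the tonic; major triad there is I.
Am: root A is the supertonic; minor triad there is ii.
D: root D is the dominant; major triad there is V.
G: major triad on G = scale degree 1 → I.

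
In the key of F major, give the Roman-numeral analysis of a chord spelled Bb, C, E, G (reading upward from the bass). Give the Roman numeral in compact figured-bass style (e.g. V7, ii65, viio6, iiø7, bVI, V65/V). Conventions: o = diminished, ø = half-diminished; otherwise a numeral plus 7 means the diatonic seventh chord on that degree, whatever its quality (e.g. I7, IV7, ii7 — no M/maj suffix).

V42

Stacked in thirds the chord is C-E-G-Bb: a dominant seventh chord on C.
In F major, C is the dominant; the diatonic dominant seventh chord there is V7.
With Bb in the bass the chord is in third inversion, so the figured bass is 42.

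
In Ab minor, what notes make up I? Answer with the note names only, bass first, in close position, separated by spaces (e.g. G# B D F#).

Ab C Eb

I is the major tonic (Picardy third), borrowed from the parallel major. In Ab minor that root is Ab.
So the chord is Ab-C-Eb, a major triad.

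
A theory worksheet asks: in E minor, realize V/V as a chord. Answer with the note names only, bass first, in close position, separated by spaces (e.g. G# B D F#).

F# A# C#

V/V is a secondary dominant — the dominant triad of V. V in E minor is B, so the applied chord's root is F#, a perfect fifth above.
Building a major triad on F# gives F#-A#-C#.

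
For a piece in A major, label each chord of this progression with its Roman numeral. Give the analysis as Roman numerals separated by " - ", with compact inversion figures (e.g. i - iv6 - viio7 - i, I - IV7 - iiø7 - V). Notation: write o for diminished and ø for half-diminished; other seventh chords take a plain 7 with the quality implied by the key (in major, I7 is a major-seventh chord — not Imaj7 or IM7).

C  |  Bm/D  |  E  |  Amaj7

C: major triad on C — chromatic; bIII (borrowed from the parallel minor).
Bm/D: root B is the supertonic; minor triad there is ii6.
E has root E, degree 5 in A major, so V.
Amaj7: root A is the tonic; major seventh chord there is I7.

bIII - ii6 - V - I7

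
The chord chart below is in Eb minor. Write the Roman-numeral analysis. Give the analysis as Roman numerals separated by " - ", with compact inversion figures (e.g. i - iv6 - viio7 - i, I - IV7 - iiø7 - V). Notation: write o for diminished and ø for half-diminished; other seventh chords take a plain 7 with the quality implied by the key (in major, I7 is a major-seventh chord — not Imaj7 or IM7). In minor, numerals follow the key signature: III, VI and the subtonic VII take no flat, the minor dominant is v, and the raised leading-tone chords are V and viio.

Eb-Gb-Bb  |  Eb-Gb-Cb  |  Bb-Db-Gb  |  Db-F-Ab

i - VI6 - III6 - VII

Eb-Gb-Bb has root Eb, degree 1 in Eb minor, so i.
Eb-Gb-Cb: major triad on Cb = scale degree 6 → VI6.
Bb-Db-Gb: major triad on Gb = scale degree 3 → III6.
Db-F-Ab: root Db is the subtonic; major triad there is VII.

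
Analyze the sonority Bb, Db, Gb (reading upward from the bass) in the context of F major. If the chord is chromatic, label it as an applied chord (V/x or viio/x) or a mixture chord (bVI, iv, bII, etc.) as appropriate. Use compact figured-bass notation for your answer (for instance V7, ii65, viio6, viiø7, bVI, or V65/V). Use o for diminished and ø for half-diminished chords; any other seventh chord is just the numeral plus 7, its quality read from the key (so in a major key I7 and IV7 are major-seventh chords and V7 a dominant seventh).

Stacked in thirds the chord is Gb-Bb-Db: a major triad on Gb.
Gb is the lowered second degree of F major (diatonic 2 would be G). This is the Neapolitan sixth — a major triad on the lowered second degree, here in its customary first inversion.
With Bb in the bass the chord is in first inversion, so the figured bass is 6.

bII6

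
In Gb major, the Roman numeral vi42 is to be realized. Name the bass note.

Db

vi in Gb major has root Eb; the chord is Eb-Gb-Bb-Db.
The figure 42 means third inversion — the seventh is in the bass.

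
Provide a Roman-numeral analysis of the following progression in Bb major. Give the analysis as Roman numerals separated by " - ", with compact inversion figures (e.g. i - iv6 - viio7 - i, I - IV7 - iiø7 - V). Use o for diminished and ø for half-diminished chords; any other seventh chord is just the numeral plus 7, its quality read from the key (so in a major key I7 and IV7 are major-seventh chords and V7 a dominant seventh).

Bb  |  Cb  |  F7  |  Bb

I - bII - V7 - I

Bb: major triad on Bb = scale degree 1 → I.
Cb is non-diatonic — a major triad on the lowered supertonic (Cb): the Neapolitan chord, bII.
F7 has root F, degree 5 in Bb major, so V7.
Bb has root Bb, degree 1 in Bb major, so I.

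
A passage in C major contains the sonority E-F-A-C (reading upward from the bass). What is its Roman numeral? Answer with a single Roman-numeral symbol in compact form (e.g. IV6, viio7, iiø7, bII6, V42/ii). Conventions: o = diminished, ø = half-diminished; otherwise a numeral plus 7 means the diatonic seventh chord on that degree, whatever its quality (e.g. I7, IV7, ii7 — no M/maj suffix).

IV42

The pitches F-A-C-E form a major seventh chord rooted on F.
F is scale degree 4 in C major, and a major seventh chord on that degree is written IV7.
With E in the bass the chord is in third inversion, so the figured bass is 42.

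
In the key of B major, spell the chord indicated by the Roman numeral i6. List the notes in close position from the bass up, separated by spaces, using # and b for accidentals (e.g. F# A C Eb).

D F# B

i6 is the minor tonic, borrowed from the parallel minor. In B major that root is B.
So the chord is B-D-F#.
With the 6 figure the chord is in first inversion; from the bass D upward in close position it reads D-F#-B.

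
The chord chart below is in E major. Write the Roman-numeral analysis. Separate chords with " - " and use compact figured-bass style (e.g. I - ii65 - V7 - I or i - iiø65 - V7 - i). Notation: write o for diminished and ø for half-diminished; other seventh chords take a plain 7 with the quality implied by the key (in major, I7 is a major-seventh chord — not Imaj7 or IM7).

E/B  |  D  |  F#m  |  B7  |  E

I64 - bVII - ii - V7 - I

E/B: major triad on E = scale degree 1 → I64.
D: D with this quality isn't in the key; it's bVII, borrowed from the parallel minor.
F#m: root F# is the supertonic; minor triad there is ii.
B7 has root B, degree 5 in E major, so V7.
E: root E is the tonic; major triad there is I.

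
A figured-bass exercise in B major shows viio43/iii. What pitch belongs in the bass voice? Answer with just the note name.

G#

The applied chord viio43/iii is rooted on C##: C##-E#-G#-B.
The figure 43 means second inversion — the fifth is in the bass.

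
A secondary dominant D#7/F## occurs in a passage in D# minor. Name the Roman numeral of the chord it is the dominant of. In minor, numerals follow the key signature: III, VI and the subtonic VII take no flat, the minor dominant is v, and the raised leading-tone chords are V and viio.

The chord is a dominant seventh chord on D#.
A dominant resolves down a perfect fifth: D# → G#. In D# minor, G# is scale degree 4, i.e. iv.

iv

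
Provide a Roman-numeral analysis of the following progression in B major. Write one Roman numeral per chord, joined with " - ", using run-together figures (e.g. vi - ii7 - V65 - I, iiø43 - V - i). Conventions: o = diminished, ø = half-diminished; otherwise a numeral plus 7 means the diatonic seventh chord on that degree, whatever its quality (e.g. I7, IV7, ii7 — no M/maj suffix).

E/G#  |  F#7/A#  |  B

IV6 - V65 - I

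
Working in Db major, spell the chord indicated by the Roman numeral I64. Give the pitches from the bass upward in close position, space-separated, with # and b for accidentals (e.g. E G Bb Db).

Ab Db F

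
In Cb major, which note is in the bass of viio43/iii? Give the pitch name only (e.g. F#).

The applied chord viio43/iii is rooted on D: D-F-Ab-Cb.
The figure 43 means second inversion — the fifth is in the bass.

Ab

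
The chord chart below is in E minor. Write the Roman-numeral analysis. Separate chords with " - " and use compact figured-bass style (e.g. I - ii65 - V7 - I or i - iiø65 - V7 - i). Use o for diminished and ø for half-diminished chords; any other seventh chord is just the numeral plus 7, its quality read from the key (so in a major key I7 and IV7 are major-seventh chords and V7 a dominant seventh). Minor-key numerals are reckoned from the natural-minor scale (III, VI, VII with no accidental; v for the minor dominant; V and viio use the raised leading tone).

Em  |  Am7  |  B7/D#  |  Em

i - iv7 - V65 - i

Em: minor triad on E = scale degree 1 → i.
Am7 has root A, degree 4 in E minor, so iv7.
B7/D# has root B, degree 5 in E minor, so V65.
Em: minor triad on E = scale degree 1 → i.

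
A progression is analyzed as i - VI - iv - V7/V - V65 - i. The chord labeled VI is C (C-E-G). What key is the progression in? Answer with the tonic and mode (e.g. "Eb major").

E minor

VI is given as C-E-G — a major triad with root C.
If C is scale degree 6 and the mode makes that degree carry a major triad, the tonic is E and the mode is minor.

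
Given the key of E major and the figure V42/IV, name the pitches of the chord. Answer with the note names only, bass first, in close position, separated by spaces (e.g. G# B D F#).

D E G# B

V42/IV is a secondary dominant — the dominant seventh of IV. IV in E major is A, so the applied chord's root is E, a perfect fifth above.
Building a dominant seventh chord on E gives E-G#-B-D.
The figured bass 42 indicates third inversion, placing the seventh (D) in the bass: D-E-G#-B.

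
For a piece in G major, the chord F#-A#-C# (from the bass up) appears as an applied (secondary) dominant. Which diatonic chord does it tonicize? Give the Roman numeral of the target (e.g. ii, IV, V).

iii

The chord is a major triad on F#.
A dominant resolves down a perfect fifth: F# → B. In G major, B is scale degree 3, i.e. iii.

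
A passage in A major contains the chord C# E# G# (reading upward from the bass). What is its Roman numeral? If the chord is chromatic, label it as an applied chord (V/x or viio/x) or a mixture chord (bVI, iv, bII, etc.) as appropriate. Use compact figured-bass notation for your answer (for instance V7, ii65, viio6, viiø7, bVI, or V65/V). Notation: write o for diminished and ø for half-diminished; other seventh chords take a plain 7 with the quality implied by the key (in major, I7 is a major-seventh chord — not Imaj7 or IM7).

The pitches C#-E#-G# form a major triad rooted on C#.
C# is not a diatonic chord root with this quality in A major, but it lies a perfect fifth above F# (vi), so the chord functions as an applied dominant of vi.

V/vi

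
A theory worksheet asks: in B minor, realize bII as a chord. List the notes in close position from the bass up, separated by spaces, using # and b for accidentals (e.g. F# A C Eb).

bII is the Neapolitan chord — a major triad on the lowered second degree. In B minor that root is C.
So the chord is C-E-G.

C E G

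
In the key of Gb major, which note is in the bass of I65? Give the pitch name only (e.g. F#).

Bb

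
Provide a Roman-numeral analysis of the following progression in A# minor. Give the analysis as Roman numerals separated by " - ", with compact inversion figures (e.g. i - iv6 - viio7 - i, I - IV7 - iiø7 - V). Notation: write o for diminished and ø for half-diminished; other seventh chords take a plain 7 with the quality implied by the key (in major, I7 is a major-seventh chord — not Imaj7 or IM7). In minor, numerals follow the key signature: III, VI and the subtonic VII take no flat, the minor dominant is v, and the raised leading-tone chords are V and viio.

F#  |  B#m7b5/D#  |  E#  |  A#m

VI - iiø65 - V - i

F#: root F# is the submediant; major triad there is VI.
B#m7b5/D#: root B# is the supertonic; half-diminished seventh chord there is iiø65.
E#: root E# is the dominant; major triad there is V.
A#m has root A#, degree 1 in A# minor, so i.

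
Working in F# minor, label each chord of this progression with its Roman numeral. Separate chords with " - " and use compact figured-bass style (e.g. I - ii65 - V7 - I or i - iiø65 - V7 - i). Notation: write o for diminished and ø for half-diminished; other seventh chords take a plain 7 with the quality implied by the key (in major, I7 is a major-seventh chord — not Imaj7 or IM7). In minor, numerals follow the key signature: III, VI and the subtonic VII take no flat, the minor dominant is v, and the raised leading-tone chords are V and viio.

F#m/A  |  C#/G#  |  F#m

F#m/A: root F# is the tonic; minor triad there is i6.
C#/G# has root C#, degree 5 in F# minor, so V64.
F#m: minor triad on F# = scale degree 1 → i.

i6 - V64 - i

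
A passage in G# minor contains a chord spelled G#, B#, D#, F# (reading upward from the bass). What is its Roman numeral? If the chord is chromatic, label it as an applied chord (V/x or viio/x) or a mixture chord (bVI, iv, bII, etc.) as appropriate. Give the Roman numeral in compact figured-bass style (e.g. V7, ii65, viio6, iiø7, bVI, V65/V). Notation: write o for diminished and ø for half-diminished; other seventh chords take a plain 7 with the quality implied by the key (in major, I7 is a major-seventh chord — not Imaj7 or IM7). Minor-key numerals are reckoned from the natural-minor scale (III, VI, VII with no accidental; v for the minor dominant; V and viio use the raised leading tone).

Stacked in thirds the chord is G#-B#-D#-F#: a dominant seventh chord on G#.
G# is not a diatonic chord root with this quality in G# minor, but it lies a perfect fifth above C# (iv), so the chord functions as an applied dominant of iv.

V7/iv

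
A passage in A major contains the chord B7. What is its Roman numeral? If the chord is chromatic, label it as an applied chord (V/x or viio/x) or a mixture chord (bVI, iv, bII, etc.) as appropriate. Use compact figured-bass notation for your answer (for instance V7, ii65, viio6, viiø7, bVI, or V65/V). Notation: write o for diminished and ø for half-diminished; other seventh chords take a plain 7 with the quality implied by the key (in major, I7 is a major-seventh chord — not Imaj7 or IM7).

V7/V

The pitches B-D#-F#-A form a dominant seventh chord rooted on B.
B is not a diatonic chord root with this quality in A major, but it lies a perfect fifth above E (V), so the chord functions as an applied dominant of V.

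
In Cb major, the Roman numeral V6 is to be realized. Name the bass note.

Bb

V in Cb major has root Gb; the chord is Gb-Bb-Db.
The figure 6 means first inversion — the third is in the bass.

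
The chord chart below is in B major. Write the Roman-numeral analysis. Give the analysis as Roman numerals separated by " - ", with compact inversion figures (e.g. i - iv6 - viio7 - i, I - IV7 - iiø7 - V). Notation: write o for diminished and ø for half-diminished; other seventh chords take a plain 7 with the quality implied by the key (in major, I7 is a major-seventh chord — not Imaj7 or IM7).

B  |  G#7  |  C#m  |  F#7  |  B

I - V7/ii - ii - V7 - I

B: major triad on B = scale degree 1 → I.
G#7: a dominant seventh chord on G#, the applied dominant of ii → V7/ii.
C#m: minor triad on C# = scale degree 2 → ii.
F#7: dominant seventh chord on F# = scale degree 5 → V7.
B has root B, degree 1 in B major, so I.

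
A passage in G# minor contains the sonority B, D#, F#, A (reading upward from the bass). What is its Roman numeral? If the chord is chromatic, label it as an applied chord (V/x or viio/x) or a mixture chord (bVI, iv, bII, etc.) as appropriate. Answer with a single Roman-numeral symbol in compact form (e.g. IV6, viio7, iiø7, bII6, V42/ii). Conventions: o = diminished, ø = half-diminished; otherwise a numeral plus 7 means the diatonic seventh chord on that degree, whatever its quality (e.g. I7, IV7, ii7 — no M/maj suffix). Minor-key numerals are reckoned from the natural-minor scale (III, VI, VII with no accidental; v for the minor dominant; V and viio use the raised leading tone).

Stacked in thirds the chord is B-D#-F#-A: a dominant seventh chord on B.
B is not a diatonic chord root with this quality in G# minor, but it lies a perfect fifth above E (VI), so the chord functions as an applied dominant of VI.

V7/VI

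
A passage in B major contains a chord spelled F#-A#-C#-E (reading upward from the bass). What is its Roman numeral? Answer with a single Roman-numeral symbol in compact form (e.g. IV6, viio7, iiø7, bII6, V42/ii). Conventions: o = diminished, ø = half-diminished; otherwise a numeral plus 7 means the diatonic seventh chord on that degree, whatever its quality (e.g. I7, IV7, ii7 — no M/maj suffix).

The pitches F#-A#-C#-E form a dominant seventh chord rooted on F#.
In B major, F# is the dominant; the diatonic dominant seventh chord there is V7.

V7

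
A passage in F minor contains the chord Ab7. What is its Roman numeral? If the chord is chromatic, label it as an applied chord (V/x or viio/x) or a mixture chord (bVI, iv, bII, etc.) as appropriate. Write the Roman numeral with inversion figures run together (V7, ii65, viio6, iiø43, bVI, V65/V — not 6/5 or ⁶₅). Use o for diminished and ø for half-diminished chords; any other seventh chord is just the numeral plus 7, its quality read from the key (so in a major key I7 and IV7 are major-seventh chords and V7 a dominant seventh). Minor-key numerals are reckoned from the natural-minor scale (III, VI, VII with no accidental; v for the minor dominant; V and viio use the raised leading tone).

V7/VI

The pitches Ab-C-Eb-Gb form a dominant seventh chord rooted on Ab.
Ab is not a diatonic chord root with this quality in F minor, but it lies a perfect fifth above Db (VI), so the chord functions as an applied dominant of VI.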